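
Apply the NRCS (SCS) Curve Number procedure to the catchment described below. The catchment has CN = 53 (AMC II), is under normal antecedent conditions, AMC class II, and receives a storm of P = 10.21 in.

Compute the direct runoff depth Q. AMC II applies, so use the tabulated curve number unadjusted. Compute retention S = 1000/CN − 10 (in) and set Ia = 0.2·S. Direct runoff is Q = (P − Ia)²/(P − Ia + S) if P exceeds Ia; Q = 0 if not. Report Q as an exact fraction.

Q = 1999252369/486078900 in ≈ 4.113 in

CN(II) = 53; AMC II needs no correction.
S = 1000/53 − 10 = 470/53 in ≈ 8.868 in
Ia = 0.2·(470/53) = 94/53 in ≈ 1.774 in
Since P=10.210 > Ia=1.774: effective rainfall P−Ia = 44713/5300 in
Q = (44713/5300)²/((44713/5300) + 470/53) = (1999252369/28090000)/(91713/5300) = 1999252369/486078900 in ≈ 4.113 in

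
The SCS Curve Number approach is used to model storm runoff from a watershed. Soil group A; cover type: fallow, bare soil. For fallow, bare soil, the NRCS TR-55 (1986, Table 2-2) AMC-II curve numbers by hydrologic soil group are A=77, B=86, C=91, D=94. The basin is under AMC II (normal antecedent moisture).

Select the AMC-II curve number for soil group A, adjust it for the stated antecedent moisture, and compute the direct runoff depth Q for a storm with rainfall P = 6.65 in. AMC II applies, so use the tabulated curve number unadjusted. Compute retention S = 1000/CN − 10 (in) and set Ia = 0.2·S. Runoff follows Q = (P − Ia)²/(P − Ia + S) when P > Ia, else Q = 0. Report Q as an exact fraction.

NRCS table: fallow, bare soil, soil group A → CN(II) = 77
Average conditions: CN = 77 (no AMC adjustment).
Max retention: S = 1000/77 − 10 = 230/77 in (≈ 2.987 in)
Ia = 0.2S: 0.2·2.987 = 0.597 in (exactly 46/77)
Excess rainfall: 6.650 − 0.597 = 6.053 in; P > Ia so Q > 0
Runoff Q = (P−Ia)²/(P−Ia+S) = (6.053)²/(6.053+2.987) = 86881041/21438340 ≈ 4.053 in

Q = 86881041/21438340 in ≈ 4.053 in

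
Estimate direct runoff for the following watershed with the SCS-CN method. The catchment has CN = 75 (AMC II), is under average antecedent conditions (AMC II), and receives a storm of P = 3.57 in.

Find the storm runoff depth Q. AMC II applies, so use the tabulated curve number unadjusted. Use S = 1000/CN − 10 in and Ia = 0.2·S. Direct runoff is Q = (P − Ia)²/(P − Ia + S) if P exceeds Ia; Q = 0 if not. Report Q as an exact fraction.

Q = 758641/561300 in ≈ 1.352 in

AMC II — tabulated CN = 75 applies directly.
S = 1000/75 − 10 = 10/3 in ≈ 3.333 in
Ia = 0.2S: 0.2·3.333 = 0.667 in (exactly 2/3)
Since P=3.570 > Ia=0.667: effective rainfall P−Ia = 871/300 in
Q = (871/300)²/((871/300) + 10/3) = (758641/90000)/(1871/300) = 758641/561300 in ≈ 1.352 in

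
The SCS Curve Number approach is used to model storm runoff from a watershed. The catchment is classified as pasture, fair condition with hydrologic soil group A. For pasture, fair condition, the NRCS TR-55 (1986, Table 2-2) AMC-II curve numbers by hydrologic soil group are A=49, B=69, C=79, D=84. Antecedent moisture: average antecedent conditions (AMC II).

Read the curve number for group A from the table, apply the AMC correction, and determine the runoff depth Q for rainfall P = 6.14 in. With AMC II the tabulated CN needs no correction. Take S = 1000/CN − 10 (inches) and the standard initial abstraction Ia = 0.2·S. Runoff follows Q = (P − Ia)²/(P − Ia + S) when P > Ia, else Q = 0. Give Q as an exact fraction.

NRCS table: pasture, fair condition, soil group A → CN(II) = 49
AMC II — tabulated CN = 49 applies directly.
Retention S: 1000/CN − 10 with CN=49.000 → S = 510/49 ≈ 10.408 in
Ia = 0.2·(510/49) = 102/49 in ≈ 2.082 in
P − Ia = 6.140 − 2.082 = 9943/2450 ≈ 4.058 in (> 0, runoff occurs)
Runoff Q = (P−Ia)²/(P−Ia+S) = (4.058)²/(4.058+10.408) = 98863249/86835350 ≈ 1.139 in

Q = 98863249/86835350 in ≈ 1.139 in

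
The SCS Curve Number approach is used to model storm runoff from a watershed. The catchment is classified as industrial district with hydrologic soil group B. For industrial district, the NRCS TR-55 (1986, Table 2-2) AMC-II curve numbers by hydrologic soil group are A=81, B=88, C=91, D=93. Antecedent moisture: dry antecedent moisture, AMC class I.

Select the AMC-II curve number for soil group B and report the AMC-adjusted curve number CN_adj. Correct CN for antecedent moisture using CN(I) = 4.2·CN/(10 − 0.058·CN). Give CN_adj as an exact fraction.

CN_adj = 3850/51 ≈ 75.490

NRCS table: industrial district, soil group B → CN(II) = 88
Adjust CN=88 to AMC I: 4.2·88/(10 − 0.058·88) → (1848/5) ÷ (612/125) = 3850/51 ≈ 75.490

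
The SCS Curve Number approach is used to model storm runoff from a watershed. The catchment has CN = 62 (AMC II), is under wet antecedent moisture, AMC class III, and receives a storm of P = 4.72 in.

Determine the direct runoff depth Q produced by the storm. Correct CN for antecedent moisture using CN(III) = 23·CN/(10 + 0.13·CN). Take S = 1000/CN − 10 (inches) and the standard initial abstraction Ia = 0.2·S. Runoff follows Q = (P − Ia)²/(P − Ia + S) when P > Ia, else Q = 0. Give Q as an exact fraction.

CN(III) from CN(II)=62: (23·62)/(10 + 0.13·62) = 71300/903 ≈ 78.959
Max retention: S = 1000/(71300/903) − 10 = 1900/713 in (≈ 2.665 in)
Initial abstraction Ia = S/5 = (1900/713)/5 = 380/713 ≈ 0.533 in
P − Ia = 4.720 − 0.533 = 74634/17825 ≈ 4.187 in (> 0, runoff occurs)
Q = (74634/17825)²/((74634/17825) + 1900/713) = (5570233956/317730625)/(122134/17825) = 2785116978/1088519275 in ≈ 2.559 in

Q = 2785116978/1088519275 in ≈ 2.559 in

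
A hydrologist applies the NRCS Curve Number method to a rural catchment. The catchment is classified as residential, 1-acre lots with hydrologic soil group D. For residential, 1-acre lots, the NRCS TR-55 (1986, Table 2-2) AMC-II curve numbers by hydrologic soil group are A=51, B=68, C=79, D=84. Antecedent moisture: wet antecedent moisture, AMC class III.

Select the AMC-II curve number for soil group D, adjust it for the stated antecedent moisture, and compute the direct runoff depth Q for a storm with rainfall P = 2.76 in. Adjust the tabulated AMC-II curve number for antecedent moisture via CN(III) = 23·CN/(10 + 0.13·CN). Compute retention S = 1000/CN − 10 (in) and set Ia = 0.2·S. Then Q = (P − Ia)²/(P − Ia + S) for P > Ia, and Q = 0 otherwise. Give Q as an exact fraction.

Q = 981380929/499023525 in ≈ 1.967 in

NRCS table: residential, 1-acre lots, soil group D → CN(II) = 84
Adjust CN=84 to AMC III: 23·84/(10 + 0.13·84) → 1932 ÷ (523/25) = 48300/523 ≈ 92.352
S = 1000/(48300/523) − 10 = 400/483 in ≈ 0.828 in
Initial abstraction Ia = S/5 = (400/483)/5 = 80/483 ≈ 0.166 in
Since P=2.760 > Ia=0.166: effective rainfall P−Ia = 31327/12075 in
Runoff Q = (P−Ia)²/(P−Ia+S) = (2.594)²/(2.594+0.828) = 981380929/499023525 ≈ 1.967 in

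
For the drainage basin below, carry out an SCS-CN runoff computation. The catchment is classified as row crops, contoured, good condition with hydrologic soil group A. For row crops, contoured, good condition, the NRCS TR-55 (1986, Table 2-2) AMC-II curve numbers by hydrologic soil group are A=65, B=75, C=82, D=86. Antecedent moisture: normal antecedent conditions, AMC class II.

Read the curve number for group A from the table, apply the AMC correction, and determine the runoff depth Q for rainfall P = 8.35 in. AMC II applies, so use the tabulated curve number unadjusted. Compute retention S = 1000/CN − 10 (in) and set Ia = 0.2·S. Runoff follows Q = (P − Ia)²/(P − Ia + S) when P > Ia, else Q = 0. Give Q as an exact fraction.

Q = 3575881/855660 in ≈ 4.179 in

NRCS table: row crops, contoured, good condition, soil group A → CN(II) = 65
AMC II — tabulated CN = 65 applies directly.
Max retention: S = 1000/65 − 10 = 70/13 in (≈ 5.385 in)
Ia = 0.2S: 0.2·5.385 = 1.077 in (exactly 14/13)
P − Ia = 8.350 − 1.077 = 1891/260 ≈ 7.273 in (> 0, runoff occurs)
Q = (1891/260)²/((1891/260) + 70/13) = (3575881/67600)/(3291/260) = 3575881/855660 in ≈ 4.179 in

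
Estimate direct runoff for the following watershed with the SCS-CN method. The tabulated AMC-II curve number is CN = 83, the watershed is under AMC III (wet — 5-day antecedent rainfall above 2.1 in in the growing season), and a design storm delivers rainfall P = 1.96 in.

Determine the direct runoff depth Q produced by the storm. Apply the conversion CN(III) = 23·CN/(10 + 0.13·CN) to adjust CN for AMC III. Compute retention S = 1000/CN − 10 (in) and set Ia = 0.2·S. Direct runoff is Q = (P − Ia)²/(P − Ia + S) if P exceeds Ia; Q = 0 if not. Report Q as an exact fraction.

Q = 7231971681/6086894225 in ≈ 1.188 in

Adjust CN=83 to AMC III: 23·83/(10 + 0.13·83) → 1909 ÷ (2079/100) = 190900/2079 ≈ 91.823
S = 1000/(190900/2079) − 10 = 1700/1909 in ≈ 0.891 in
Ia = 0.2·(1700/1909) = 340/1909 in ≈ 0.178 in
P − Ia = 1.960 − 0.178 = 85041/47725 ≈ 1.782 in (> 0, runoff occurs)
Runoff Q = (P−Ia)²/(P−Ia+S) = (1.782)²/(1.782+0.891) = 7231971681/6086894225 ≈ 1.188 in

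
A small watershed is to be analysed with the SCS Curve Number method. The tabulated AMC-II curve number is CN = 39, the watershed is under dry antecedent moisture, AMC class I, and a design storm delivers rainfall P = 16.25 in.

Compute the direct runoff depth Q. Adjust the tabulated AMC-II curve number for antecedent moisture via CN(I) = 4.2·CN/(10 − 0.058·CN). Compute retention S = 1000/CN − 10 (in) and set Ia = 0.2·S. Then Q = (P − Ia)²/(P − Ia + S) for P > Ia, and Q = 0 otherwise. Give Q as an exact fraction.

Q = 166291445/98827092 in ≈ 1.683 in

CN(I) from CN(II)=39: (4.2·39)/(10 − 0.058·39) = 81900/3869 ≈ 21.168
Max retention: S = 1000/(81900/3869) − 10 = 30500/819 in (≈ 37.241 in)
Ia = 0.2·(30500/819) = 6100/819 in ≈ 7.448 in
Excess rainfall: 16.250 − 7.448 = 8.802 in; P > Ia so Q > 0
Q = (28835/3276)²/((28835/3276) + 30500/819) = (831457225/10732176)/(150835/3276) = 166291445/98827092 in ≈ 1.683 in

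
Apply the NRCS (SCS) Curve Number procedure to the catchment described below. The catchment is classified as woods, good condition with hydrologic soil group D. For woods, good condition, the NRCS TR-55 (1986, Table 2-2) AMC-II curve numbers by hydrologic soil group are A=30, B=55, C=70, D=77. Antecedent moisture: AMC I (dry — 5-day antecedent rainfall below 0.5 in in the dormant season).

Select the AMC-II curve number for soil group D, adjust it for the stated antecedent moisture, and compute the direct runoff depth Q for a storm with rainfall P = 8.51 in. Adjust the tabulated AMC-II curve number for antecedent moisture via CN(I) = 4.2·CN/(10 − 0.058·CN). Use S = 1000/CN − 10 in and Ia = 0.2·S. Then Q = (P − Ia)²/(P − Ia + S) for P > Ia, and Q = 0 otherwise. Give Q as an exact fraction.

NRCS table: woods, good condition, soil group D → CN(II) = 77
Dry (AMC I): CN(I) = 4.2·77/(10 − 0.058·77) = (1617/5)/(2767/500) = 161700/2767 ≈ 58.439
Retention S: 1000/CN − 10 with CN=58.439 → S = 11500/1617 ≈ 7.112 in
Ia = 0.2S: 0.2·7.112 = 1.422 in (exactly 2300/1617)
Excess rainfall: 8.510 − 1.422 = 7.088 in; P > Ia so Q > 0
Q = (1146067/161700)²/((1146067/161700) + 11500/1617) = (1313469568489/26146890000)/(2296067/161700) = 57107372543/16142349300 in ≈ 3.538 in

Q = 57107372543/16142349300 in ≈ 3.538 in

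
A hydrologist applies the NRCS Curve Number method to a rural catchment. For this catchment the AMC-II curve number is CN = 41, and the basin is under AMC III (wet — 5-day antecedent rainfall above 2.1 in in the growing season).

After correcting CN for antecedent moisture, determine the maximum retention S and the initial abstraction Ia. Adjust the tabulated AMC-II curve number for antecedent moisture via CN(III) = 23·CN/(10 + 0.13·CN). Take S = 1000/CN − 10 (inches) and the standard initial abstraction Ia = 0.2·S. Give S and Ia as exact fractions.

Wet (AMC III): CN(III) = 23·41/(10 + 0.13·41) = 943/(1533/100) = 94300/1533 ≈ 61.513
Retention S: 1000/CN − 10 with CN=61.513 → S = 5900/943 ≈ 6.257 in
Ia = 0.2S: 0.2·6.257 = 1.251 in (exactly 1180/943)

S = 5900/943 in ≈ 6.257 in; Ia = 1180/943 in ≈ 1.251 in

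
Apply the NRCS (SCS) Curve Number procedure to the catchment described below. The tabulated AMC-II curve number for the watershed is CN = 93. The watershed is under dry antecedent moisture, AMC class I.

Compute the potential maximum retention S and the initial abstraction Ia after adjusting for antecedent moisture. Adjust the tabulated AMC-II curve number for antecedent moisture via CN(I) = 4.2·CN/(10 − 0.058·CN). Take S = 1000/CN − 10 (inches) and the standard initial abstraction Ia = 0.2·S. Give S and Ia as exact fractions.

CN(I) from CN(II)=93: (4.2·93)/(10 − 0.058·93) = 27900/329 ≈ 84.802
Max retention: S = 1000/(27900/329) − 10 = 500/279 in (≈ 1.792 in)
Ia = 0.2S: 0.2·1.792 = 0.358 in (exactly 100/279)

S = 500/279 in ≈ 1.792 in; Ia = 100/279 in ≈ 0.358 in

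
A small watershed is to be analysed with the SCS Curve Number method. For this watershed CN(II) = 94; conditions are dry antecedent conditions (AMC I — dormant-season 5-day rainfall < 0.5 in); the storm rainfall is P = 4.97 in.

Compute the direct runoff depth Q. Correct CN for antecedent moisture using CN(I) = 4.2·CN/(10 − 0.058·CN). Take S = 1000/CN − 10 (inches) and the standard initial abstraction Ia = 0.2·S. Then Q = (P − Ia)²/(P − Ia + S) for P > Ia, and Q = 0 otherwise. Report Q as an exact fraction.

Dry (AMC I): CN(I) = 4.2·94/(10 − 0.058·94) = (1974/5)/(1137/250) = 32900/379 ≈ 86.807
Max retention: S = 1000/(32900/379) − 10 = 500/329 in (≈ 1.520 in)
Ia = 0.2·(500/329) = 100/329 in ≈ 0.304 in
Since P=4.970 > Ia=0.304: effective rainfall P−Ia = 153513/32900 in
Q: (153513/32900)² ÷ (203513/32900) = 23566241169/6695577700 in (≈ 3.520 in)

Q = 23566241169/6695577700 in ≈ 3.520 in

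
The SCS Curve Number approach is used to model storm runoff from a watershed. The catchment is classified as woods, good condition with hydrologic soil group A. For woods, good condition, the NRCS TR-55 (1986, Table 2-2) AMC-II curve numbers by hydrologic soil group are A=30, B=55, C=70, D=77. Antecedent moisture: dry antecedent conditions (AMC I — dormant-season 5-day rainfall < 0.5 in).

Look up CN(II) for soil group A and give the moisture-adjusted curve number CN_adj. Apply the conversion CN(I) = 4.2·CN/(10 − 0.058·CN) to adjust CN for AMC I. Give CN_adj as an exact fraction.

CN_adj = 900/59 ≈ 15.254

NRCS table: woods, good condition, soil group A → CN(II) = 30
Adjust CN=30 to AMC I: 4.2·30/(10 − 0.058·30) → 126 ÷ (413/50) = 900/59 ≈ 15.254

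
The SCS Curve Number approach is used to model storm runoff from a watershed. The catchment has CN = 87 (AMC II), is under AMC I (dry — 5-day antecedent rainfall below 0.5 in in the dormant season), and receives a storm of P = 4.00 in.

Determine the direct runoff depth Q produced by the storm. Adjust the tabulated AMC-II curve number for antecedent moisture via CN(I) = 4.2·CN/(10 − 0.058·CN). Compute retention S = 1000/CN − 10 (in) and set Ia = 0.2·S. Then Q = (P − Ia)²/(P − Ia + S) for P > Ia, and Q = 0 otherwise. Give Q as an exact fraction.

Dry (AMC I): CN(I) = 4.2·87/(10 − 0.058·87) = (1827/5)/(2477/500) = 182700/2477 ≈ 73.759
S = 1000/(182700/2477) − 10 = 6500/1827 in ≈ 3.558 in
Initial abstraction Ia = S/5 = (6500/1827)/5 = 1300/1827 ≈ 0.712 in
P − Ia = 4.000 − 0.712 = 6008/1827 ≈ 3.288 in (> 0, runoff occurs)
Q: (6008/1827)² ÷ (12508/1827) = 9024016/5713029 in (≈ 1.580 in)

Q = 9024016/5713029 in ≈ 1.580 in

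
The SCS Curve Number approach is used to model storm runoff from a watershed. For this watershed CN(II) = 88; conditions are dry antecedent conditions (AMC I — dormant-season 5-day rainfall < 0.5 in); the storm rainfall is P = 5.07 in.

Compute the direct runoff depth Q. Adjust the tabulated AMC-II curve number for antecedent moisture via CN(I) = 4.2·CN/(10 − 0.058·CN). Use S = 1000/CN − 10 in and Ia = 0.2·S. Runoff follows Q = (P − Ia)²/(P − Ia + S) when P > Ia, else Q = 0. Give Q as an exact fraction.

CN(I) from CN(II)=88: (4.2·88)/(10 − 0.058·88) = 3850/51 ≈ 75.490
Max retention: S = 1000/(3850/51) − 10 = 250/77 in (≈ 3.247 in)
Initial abstraction Ia = S/5 = (250/77)/5 = 50/77 ≈ 0.649 in
Excess rainfall: 5.070 − 0.649 = 4.421 in; P > Ia so Q > 0
Q: (34039/7700)² ÷ (59039/7700) = 1158653521/454600300 in (≈ 2.549 in)

Q = 1158653521/454600300 in ≈ 2.549 in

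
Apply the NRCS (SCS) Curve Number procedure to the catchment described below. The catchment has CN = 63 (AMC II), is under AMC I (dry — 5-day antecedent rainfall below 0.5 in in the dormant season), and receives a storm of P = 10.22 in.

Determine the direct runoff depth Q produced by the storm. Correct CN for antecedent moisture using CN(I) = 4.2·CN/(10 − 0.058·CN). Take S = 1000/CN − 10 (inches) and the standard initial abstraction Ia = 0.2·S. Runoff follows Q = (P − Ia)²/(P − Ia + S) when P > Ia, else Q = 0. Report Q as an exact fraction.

Adjust CN=63 to AMC I: 4.2·63/(10 − 0.058·63) → (1323/5) ÷ (3173/500) = 132300/3173 ≈ 41.696
S = 1000/(132300/3173) − 10 = 18500/1323 in ≈ 13.983 in
Ia = 0.2S: 0.2·13.983 = 2.797 in (exactly 3700/1323)
Since P=10.220 > Ia=2.797: effective rainfall P−Ia = 491053/66150 in
Runoff Q = (P−Ia)²/(P−Ia+S) = (7.423)²/(7.423+13.983) = 241133048809/93671905950 ≈ 2.574 in

Q = 241133048809/93671905950 in ≈ 2.574 in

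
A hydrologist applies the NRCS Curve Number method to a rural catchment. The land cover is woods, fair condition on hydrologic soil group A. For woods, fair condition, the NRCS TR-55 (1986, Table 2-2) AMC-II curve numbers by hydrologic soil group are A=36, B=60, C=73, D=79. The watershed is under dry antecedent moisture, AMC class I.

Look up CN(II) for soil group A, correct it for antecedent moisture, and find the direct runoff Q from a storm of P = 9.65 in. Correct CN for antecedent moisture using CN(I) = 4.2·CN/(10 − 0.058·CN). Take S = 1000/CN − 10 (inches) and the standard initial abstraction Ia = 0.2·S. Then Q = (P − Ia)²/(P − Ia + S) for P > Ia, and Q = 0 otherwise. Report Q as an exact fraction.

NRCS table: woods, fair condition, soil group A → CN(II) = 36
CN(I) from CN(II)=36: (4.2·36)/(10 − 0.058·36) = 18900/989 ≈ 19.110
Max retention: S = 1000/(18900/989) − 10 = 8000/189 in (≈ 42.328 in)
Ia = 0.2·(8000/189) = 1600/189 in ≈ 8.466 in
Since P=9.650 > Ia=8.466: effective rainfall P−Ia = 4477/3780 in
Runoff Q = (P−Ia)²/(P−Ia+S) = (1.184)²/(1.184+42.328) = 20043529/621723060 ≈ 0.032 in

Q = 20043529/621723060 in ≈ 0.032 in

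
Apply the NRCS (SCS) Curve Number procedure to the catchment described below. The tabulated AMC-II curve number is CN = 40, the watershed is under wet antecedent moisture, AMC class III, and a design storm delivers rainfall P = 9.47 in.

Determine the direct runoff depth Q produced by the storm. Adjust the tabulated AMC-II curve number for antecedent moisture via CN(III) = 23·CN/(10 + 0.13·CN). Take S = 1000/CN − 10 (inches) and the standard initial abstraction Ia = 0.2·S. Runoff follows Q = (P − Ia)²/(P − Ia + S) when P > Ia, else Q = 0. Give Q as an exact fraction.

Q = 352725961/77696300 in ≈ 4.540 in

CN(III) from CN(II)=40: (23·40)/(10 + 0.13·40) = 1150/19 ≈ 60.526
S = 1000/(1150/19) − 10 = 150/23 in ≈ 6.522 in
Initial abstraction Ia = S/5 = (150/23)/5 = 30/23 ≈ 1.304 in
P − Ia = 9.470 − 1.304 = 18781/2300 ≈ 8.166 in (> 0, runoff occurs)
Q = (18781/2300)²/((18781/2300) + 150/23) = (352725961/5290000)/(33781/2300) = 352725961/77696300 in ≈ 4.540 in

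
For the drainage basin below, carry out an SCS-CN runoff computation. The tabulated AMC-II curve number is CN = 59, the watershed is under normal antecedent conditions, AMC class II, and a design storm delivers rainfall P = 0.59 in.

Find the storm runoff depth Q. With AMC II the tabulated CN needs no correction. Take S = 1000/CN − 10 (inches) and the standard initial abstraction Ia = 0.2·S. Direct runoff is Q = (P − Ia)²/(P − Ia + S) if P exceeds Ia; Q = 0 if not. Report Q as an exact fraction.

Q = 0 in ≈ 0.000 in

CN(II) = 59; AMC II needs no correction.
Max retention: S = 1000/59 − 10 = 410/59 in (≈ 6.949 in)
Initial abstraction Ia = S/5 = (410/59)/5 = 82/59 ≈ 1.390 in
P = 0.590 ≤ Ia = 1.390 in: entire storm abstracted, Q = 0.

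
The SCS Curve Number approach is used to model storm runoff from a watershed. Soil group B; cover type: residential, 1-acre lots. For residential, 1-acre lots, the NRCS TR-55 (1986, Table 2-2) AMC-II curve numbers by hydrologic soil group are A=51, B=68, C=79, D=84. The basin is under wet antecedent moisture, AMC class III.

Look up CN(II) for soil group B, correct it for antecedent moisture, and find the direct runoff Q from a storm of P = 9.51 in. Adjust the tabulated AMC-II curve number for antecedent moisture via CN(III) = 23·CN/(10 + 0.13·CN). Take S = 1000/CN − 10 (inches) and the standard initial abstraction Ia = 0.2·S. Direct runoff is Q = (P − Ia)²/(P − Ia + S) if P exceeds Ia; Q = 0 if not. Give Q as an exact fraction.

Q = 126622817281/17041383100 in ≈ 7.430 in

NRCS table: residential, 1-acre lots, soil group B → CN(II) = 68
CN(III) from CN(II)=68: (23·68)/(10 + 0.13·68) = 39100/471 ≈ 83.015
S = 1000/(39100/471) − 10 = 800/391 in ≈ 2.046 in
Ia = 0.2·(800/391) = 160/391 in ≈ 0.409 in
Since P=9.510 > Ia=0.409: effective rainfall P−Ia = 355841/39100 in
Runoff Q = (P−Ia)²/(P−Ia+S) = (9.101)²/(9.101+2.046) = 126622817281/17041383100 ≈ 7.430 in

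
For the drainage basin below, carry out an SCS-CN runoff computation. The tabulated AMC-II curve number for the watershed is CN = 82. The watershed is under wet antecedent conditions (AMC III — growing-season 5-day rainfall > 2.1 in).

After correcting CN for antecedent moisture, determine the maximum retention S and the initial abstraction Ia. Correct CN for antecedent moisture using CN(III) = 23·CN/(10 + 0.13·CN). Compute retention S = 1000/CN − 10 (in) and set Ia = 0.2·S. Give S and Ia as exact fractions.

S = 900/943 in ≈ 0.954 in; Ia = 180/943 in ≈ 0.191 in

Wet (AMC III): CN(III) = 23·82/(10 + 0.13·82) = 1886/(1033/50) = 94300/1033 ≈ 91.288
Retention S: 1000/CN − 10 with CN=91.288 → S = 900/943 ≈ 0.954 in
Ia = 0.2S: 0.2·0.954 = 0.191 in (exactly 180/943)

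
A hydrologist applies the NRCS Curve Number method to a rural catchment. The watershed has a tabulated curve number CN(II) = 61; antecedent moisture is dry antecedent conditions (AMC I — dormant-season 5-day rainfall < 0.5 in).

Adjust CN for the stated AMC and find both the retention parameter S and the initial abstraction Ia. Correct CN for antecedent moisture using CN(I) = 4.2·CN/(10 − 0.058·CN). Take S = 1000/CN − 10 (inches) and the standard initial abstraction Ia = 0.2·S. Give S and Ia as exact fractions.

S = 6500/427 in ≈ 15.222 in; Ia = 1300/427 in ≈ 3.044 in

Dry (AMC I): CN(I) = 4.2·61/(10 − 0.058·61) = (1281/5)/(3231/500) = 42700/1077 ≈ 39.647
Max retention: S = 1000/(42700/1077) − 10 = 6500/427 in (≈ 15.222 in)
Ia = 0.2·(6500/427) = 1300/427 in ≈ 3.044 in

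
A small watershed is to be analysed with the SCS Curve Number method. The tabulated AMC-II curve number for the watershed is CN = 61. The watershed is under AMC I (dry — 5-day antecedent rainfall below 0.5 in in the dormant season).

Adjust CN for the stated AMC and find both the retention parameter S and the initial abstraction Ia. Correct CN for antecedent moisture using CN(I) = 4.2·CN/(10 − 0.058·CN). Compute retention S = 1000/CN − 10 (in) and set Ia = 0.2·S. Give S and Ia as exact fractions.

S = 6500/427 in ≈ 15.222 in; Ia = 1300/427 in ≈ 3.044 in

Dry (AMC I): CN(I) = 4.2·61/(10 − 0.058·61) = (1281/5)/(3231/500) = 42700/1077 ≈ 39.647
Retention S: 1000/CN − 10 with CN=39.647 → S = 6500/427 ≈ 15.222 in
Initial abstraction Ia = S/5 = (6500/427)/5 = 1300/427 ≈ 3.044 in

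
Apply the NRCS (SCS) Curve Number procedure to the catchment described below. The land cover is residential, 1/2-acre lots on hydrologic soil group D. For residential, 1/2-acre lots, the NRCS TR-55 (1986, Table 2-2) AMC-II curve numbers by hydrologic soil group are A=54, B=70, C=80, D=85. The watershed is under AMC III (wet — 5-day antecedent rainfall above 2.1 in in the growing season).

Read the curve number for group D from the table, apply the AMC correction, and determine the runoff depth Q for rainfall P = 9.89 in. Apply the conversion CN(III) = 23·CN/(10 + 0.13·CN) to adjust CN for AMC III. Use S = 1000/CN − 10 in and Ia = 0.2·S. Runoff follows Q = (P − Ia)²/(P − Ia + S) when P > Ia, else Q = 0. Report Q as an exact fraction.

Q = 144931728601/16058330900 in ≈ 9.025 in

NRCS table: residential, 1/2-acre lots, soil group D → CN(II) = 85
Wet (AMC III): CN(III) = 23·85/(10 + 0.13·85) = 1955/(421/20) = 39100/421 ≈ 92.874
S = 1000/(39100/421) − 10 = 300/391 in ≈ 0.767 in
Ia = 0.2·(300/391) = 60/391 in ≈ 0.153 in
Since P=9.890 > Ia=0.153: effective rainfall P−Ia = 380699/39100 in
Q = (380699/39100)²/((380699/39100) + 300/391) = (144931728601/1528810000)/(410699/39100) = 144931728601/16058330900 in ≈ 9.025 in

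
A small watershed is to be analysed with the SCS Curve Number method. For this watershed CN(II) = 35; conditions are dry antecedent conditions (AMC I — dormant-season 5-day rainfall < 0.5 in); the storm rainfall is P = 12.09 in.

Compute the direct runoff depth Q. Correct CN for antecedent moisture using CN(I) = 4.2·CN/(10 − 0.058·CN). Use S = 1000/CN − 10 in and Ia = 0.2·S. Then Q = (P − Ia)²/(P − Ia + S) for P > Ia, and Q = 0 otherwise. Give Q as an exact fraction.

CN(I) from CN(II)=35: (4.2·35)/(10 − 0.058·35) = 14700/797 ≈ 18.444
Retention S: 1000/CN − 10 with CN=18.444 → S = 6500/147 ≈ 44.218 in
Ia = 0.2S: 0.2·44.218 = 8.844 in (exactly 1300/147)
Excess rainfall: 12.090 − 8.844 = 3.246 in; P > Ia so Q > 0
Runoff Q = (P−Ia)²/(P−Ia+S) = (3.246)²/(3.246+44.218) = 175191133/788963700 ≈ 0.222 in

Q = 175191133/788963700 in ≈ 0.222 in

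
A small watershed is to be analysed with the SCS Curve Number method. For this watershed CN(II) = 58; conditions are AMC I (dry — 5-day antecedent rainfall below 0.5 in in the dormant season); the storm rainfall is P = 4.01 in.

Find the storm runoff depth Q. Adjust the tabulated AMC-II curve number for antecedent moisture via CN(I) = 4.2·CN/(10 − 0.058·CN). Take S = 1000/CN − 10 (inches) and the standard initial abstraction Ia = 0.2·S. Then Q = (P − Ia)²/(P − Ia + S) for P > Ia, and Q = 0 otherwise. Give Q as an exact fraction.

Q = 2653641/149724100 in ≈ 0.018 in

Dry (AMC I): CN(I) = 4.2·58/(10 − 0.058·58) = (1218/5)/(1659/250) = 2900/79 ≈ 36.709
Retention S: 1000/CN − 10 with CN=36.709 → S = 500/29 ≈ 17.241 in
Ia = 0.2S: 0.2·17.241 = 3.448 in (exactly 100/29)
Excess rainfall: 4.010 − 3.448 = 0.562 in; P > Ia so Q > 0
Q: (1629/2900)² ÷ (51629/2900) = 2653641/149724100 in (≈ 0.018 in)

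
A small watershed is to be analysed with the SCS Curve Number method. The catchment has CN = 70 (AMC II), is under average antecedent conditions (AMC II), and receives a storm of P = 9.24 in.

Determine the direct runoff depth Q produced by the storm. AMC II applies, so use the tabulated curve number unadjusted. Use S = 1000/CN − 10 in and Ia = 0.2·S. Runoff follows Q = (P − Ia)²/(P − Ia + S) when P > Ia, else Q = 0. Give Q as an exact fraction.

Q = 717363/129325 in ≈ 5.547 in

CN(II) = 70; AMC II needs no correction.
Max retention: S = 1000/70 − 10 = 30/7 in (≈ 4.286 in)
Ia = 0.2S: 0.2·4.286 = 0.857 in (exactly 6/7)
Excess rainfall: 9.240 − 0.857 = 8.383 in; P > Ia so Q > 0
Q = (1467/175)²/((1467/175) + 30/7) = (2152089/30625)/(2217/175) = 717363/129325 in ≈ 5.547 in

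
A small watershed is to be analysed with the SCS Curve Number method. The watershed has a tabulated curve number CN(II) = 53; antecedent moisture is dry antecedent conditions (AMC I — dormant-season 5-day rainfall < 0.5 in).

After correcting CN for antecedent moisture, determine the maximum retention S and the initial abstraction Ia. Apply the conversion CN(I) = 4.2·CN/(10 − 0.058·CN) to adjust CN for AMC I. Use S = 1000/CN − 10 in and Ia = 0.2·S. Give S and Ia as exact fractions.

Dry (AMC I): CN(I) = 4.2·53/(10 − 0.058·53) = (1113/5)/(3463/500) = 111300/3463 ≈ 32.140
Max retention: S = 1000/(111300/3463) − 10 = 23500/1113 in (≈ 21.114 in)
Ia = 0.2·(23500/1113) = 4700/1113 in ≈ 4.223 in

S = 23500/1113 in ≈ 21.114 in; Ia = 4700/1113 in ≈ 4.223 in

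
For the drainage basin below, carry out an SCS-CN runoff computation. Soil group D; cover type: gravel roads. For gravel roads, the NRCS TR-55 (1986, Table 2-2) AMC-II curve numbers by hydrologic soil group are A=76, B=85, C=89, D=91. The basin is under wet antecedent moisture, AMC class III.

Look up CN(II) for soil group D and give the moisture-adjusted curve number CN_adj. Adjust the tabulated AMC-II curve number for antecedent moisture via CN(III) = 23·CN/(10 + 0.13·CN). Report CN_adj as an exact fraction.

CN_adj = 209300/2183 ≈ 95.877

NRCS table: gravel roads, soil group D → CN(II) = 91
Adjust CN=91 to AMC III: 23·91/(10 + 0.13·91) → 2093 ÷ (2183/100) = 209300/2183 ≈ 95.877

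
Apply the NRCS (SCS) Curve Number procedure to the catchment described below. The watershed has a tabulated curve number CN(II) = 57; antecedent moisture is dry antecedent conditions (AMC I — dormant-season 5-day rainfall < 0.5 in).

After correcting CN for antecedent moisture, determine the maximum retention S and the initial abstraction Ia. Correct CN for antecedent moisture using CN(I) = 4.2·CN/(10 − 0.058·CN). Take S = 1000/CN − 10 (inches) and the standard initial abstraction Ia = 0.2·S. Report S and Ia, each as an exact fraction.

S = 21500/1197 in ≈ 17.962 in; Ia = 4300/1197 in ≈ 3.592 in

CN(I) from CN(II)=57: (4.2·57)/(10 − 0.058·57) = 119700/3347 ≈ 35.763
Retention S: 1000/CN − 10 with CN=35.763 → S = 21500/1197 ≈ 17.962 in
Ia = 0.2S: 0.2·17.962 = 3.592 in (exactly 4300/1197)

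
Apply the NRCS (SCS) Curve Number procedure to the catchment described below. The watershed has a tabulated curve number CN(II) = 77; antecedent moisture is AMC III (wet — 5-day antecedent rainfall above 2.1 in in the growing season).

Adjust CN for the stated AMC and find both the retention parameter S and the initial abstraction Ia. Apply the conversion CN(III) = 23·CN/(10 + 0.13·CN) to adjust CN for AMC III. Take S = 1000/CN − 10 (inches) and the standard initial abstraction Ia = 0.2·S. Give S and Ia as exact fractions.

S = 100/77 in ≈ 1.299 in; Ia = 20/77 in ≈ 0.260 in

CN(III) from CN(II)=77: (23·77)/(10 + 0.13·77) = 7700/87 ≈ 88.506
S = 1000/(7700/87) − 10 = 100/77 in ≈ 1.299 in
Initial abstraction Ia = S/5 = (100/77)/5 = 20/77 ≈ 0.260 in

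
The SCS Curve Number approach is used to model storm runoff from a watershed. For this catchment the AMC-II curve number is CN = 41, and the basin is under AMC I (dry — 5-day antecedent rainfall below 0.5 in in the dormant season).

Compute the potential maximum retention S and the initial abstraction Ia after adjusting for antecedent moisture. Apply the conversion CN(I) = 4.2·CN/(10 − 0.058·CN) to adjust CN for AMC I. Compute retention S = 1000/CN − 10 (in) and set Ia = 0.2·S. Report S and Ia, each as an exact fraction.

Dry (AMC I): CN(I) = 4.2·41/(10 − 0.058·41) = (861/5)/(3811/500) = 86100/3811 ≈ 22.592
S = 1000/(86100/3811) − 10 = 29500/861 in ≈ 34.262 in
Ia = 0.2S: 0.2·34.262 = 6.852 in (exactly 5900/861)

S = 29500/861 in ≈ 34.262 in; Ia = 5900/861 in ≈ 6.852 in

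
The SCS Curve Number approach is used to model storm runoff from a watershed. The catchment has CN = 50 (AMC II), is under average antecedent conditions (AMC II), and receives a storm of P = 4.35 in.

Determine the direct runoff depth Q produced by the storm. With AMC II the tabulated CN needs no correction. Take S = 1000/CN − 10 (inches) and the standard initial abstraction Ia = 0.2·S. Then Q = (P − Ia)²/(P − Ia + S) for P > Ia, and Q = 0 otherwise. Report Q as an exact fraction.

Q = 2209/4940 in ≈ 0.447 in

CN(II) = 50; AMC II needs no correction.
S = 1000/50 − 10 = 10 in ≈ 10.000 in
Initial abstraction Ia = S/5 = 10/5 = 2 ≈ 2.000 in
P − Ia = 4.350 − 2.000 = 47/20 ≈ 2.350 in (> 0, runoff occurs)
Q = (47/20)²/((47/20) + 10) = (2209/400)/(247/20) = 2209/4940 in ≈ 0.447 in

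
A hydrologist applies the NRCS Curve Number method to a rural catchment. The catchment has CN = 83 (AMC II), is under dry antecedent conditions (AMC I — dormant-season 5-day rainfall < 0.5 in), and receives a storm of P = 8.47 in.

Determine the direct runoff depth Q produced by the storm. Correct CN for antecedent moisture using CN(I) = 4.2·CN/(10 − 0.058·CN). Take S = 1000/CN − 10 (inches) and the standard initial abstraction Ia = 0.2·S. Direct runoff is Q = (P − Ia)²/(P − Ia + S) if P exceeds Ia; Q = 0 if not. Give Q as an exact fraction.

Q = 1706474555041/375846750300 in ≈ 4.540 in

CN(I) from CN(II)=83: (4.2·83)/(10 − 0.058·83) = 174300/2593 ≈ 67.219
S = 1000/(174300/2593) − 10 = 8500/1743 in ≈ 4.877 in
Ia = 0.2·(8500/1743) = 1700/1743 in ≈ 0.975 in
Excess rainfall: 8.470 − 0.975 = 7.495 in; P > Ia so Q > 0
Q: (1306321/174300)² ÷ (2156321/174300) = 1706474555041/375846750300 in (≈ 4.540 in)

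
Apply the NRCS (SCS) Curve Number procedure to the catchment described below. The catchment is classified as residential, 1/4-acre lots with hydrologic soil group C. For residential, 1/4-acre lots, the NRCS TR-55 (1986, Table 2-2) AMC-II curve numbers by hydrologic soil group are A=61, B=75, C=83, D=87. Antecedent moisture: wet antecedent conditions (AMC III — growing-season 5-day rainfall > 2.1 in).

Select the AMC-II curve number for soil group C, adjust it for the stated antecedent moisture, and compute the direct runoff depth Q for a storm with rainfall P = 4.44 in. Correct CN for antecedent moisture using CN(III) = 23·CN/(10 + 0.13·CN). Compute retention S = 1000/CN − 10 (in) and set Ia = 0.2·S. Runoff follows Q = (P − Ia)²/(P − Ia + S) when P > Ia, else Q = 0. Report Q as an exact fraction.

NRCS table: residential, 1/4-acre lots, soil group C → CN(II) = 83
Wet (AMC III): CN(III) = 23·83/(10 + 0.13·83) = 1909/(2079/100) = 190900/2079 ≈ 91.823
Max retention: S = 1000/(190900/2079) − 10 = 1700/1909 in (≈ 0.891 in)
Initial abstraction Ia = S/5 = (1700/1909)/5 = 340/1909 ≈ 0.178 in
Since P=4.440 > Ia=0.178: effective rainfall P−Ia = 203399/47725 in
Q: (203399/47725)² ÷ (245899/47725) = 41371153201/11735529775 in (≈ 3.525 in)

Q = 41371153201/11735529775 in ≈ 3.525 in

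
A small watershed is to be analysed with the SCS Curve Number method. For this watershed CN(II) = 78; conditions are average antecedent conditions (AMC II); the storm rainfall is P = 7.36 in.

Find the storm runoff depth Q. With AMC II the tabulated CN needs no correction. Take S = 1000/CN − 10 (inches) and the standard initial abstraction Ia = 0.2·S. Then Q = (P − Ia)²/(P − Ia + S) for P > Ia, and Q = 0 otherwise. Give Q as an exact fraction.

Q = 10975969/2285400 in ≈ 4.803 in

CN(II) = 78; AMC II needs no correction.
Max retention: S = 1000/78 − 10 = 110/39 in (≈ 2.821 in)
Ia = 0.2·(110/39) = 22/39 in ≈ 0.564 in
P − Ia = 7.360 − 0.564 = 6626/975 ≈ 6.796 in (> 0, runoff occurs)
Q: (6626/975)² ÷ (9376/975) = 10975969/2285400 in (≈ 4.803 in)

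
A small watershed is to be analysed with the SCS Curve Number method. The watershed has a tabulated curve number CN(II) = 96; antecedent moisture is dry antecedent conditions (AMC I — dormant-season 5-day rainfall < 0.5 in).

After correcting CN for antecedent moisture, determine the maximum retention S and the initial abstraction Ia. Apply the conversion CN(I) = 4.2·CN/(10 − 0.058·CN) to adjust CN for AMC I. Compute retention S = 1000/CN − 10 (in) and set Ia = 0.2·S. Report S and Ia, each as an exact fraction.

S = 125/126 in ≈ 0.992 in; Ia = 25/126 in ≈ 0.198 in

CN(I) from CN(II)=96: (4.2·96)/(10 − 0.058·96) = 25200/277 ≈ 90.975
Max retention: S = 1000/(25200/277) − 10 = 125/126 in (≈ 0.992 in)
Ia = 0.2·(125/126) = 25/126 in ≈ 0.198 in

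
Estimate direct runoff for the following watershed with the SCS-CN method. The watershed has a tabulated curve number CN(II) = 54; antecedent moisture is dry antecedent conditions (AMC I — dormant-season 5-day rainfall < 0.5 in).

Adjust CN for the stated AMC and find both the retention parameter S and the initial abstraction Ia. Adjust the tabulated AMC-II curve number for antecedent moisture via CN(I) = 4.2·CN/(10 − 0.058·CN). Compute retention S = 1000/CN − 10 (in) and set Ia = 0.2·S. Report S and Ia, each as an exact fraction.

S = 11500/567 in ≈ 20.282 in; Ia = 2300/567 in ≈ 4.056 in

Adjust CN=54 to AMC I: 4.2·54/(10 − 0.058·54) → (1134/5) ÷ (1717/250) = 56700/1717 ≈ 33.023
Max retention: S = 1000/(56700/1717) − 10 = 11500/567 in (≈ 20.282 in)
Ia = 0.2·(11500/567) = 2300/567 in ≈ 4.056 in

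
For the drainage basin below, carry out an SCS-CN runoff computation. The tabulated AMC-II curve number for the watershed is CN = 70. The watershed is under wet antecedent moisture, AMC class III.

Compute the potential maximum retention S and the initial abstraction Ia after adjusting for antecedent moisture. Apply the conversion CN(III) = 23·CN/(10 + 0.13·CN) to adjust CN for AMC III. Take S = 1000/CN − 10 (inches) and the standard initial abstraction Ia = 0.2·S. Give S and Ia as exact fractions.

Wet (AMC III): CN(III) = 23·70/(10 + 0.13·70) = 1610/(191/10) = 16100/191 ≈ 84.293
Retention S: 1000/CN − 10 with CN=84.293 → S = 300/161 ≈ 1.863 in
Ia = 0.2·(300/161) = 60/161 in ≈ 0.373 in

S = 300/161 in ≈ 1.863 in; Ia = 60/161 in ≈ 0.373 in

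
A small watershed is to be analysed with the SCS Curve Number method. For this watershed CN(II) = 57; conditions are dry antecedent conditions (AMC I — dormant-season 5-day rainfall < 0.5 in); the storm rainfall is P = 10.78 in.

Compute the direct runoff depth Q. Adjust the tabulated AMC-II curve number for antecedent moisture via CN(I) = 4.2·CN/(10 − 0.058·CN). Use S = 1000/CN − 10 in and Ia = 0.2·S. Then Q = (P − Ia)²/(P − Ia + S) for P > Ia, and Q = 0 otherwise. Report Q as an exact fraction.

Adjust CN=57 to AMC I: 4.2·57/(10 − 0.058·57) → (1197/5) ÷ (3347/500) = 119700/3347 ≈ 35.763
Retention S: 1000/CN − 10 with CN=35.763 → S = 21500/1197 ≈ 17.962 in
Ia = 0.2·(21500/1197) = 4300/1197 in ≈ 3.592 in
P − Ia = 10.780 − 3.592 = 430183/59850 ≈ 7.188 in (> 0, runoff occurs)
Runoff Q = (P−Ia)²/(P−Ia+S) = (7.188)²/(7.188+17.962) = 185057413489/90085202550 ≈ 2.054 in

Q = 185057413489/90085202550 in ≈ 2.054 in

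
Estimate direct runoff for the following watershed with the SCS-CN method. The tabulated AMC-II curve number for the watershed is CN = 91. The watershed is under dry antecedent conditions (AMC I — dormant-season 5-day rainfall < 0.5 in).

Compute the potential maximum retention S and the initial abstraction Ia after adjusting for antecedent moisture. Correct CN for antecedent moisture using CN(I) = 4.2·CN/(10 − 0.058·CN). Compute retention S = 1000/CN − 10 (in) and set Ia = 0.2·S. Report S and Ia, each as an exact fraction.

Dry (AMC I): CN(I) = 4.2·91/(10 − 0.058·91) = (1911/5)/(2361/500) = 63700/787 ≈ 80.940
Retention S: 1000/CN − 10 with CN=80.940 → S = 1500/637 ≈ 2.355 in
Ia = 0.2S: 0.2·2.355 = 0.471 in (exactly 300/637)

S = 1500/637 in ≈ 2.355 in; Ia = 300/637 in ≈ 0.471 in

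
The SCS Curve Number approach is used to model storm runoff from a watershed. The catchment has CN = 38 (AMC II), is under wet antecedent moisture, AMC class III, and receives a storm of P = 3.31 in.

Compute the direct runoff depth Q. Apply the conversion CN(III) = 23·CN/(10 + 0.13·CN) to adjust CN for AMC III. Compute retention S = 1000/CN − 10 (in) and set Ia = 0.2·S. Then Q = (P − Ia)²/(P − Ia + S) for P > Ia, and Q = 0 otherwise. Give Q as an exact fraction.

Wet (AMC III): CN(III) = 23·38/(10 + 0.13·38) = 874/(747/50) = 43700/747 ≈ 58.501
S = 1000/(43700/747) − 10 = 3100/437 in ≈ 7.094 in
Ia = 0.2S: 0.2·7.094 = 1.419 in (exactly 620/437)
Excess rainfall: 3.310 − 1.419 = 1.891 in; P > Ia so Q > 0
Q = (82647/43700)²/((82647/43700) + 3100/437) = (6830526609/1909690000)/(392647/43700) = 6830526609/17158673900 in ≈ 0.398 in

Q = 6830526609/17158673900 in ≈ 0.398 in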